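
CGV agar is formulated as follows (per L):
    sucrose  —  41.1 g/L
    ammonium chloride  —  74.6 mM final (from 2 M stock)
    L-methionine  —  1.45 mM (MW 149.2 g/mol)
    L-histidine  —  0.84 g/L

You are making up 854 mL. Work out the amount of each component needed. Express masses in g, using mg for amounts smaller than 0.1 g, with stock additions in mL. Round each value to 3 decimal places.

Target volume = 854 mL = 0.854 L.
sucrose: 41.1 g/L × 0.854 L = 35.099 g
ammonium chloride: V = C2·V2/C1 = 74.6 mM × 854 mL ÷ 2000 mM = 31.854 mL
L-methionine: 1.45 mmol/L × 149.2 g/mol × 0.854 L ÷ 1000 = 0.185 g
L-histidine: 0.84 g/L × 0.854 L = 0.717 g

sucrose 35.099 g; ammonium chloride 31.854 mL; L-methionine 0.185 g; L-histidine 0.717 g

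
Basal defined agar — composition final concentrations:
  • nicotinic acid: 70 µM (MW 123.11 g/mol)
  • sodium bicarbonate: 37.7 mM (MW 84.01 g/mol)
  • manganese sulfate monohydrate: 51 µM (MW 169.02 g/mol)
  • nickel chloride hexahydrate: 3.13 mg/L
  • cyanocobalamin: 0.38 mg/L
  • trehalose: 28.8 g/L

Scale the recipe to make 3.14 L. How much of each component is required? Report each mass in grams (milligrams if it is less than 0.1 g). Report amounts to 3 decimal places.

Scale factor relative to 1 L: 3.14.
nicotinic acid: 70 µmol/L × 123.11 g/mol × 3.14 L ÷ 1000 = 27.060 mg
sodium bicarbonate: 37.7 mmol/L × 84.01 g/mol × 3.14 L ÷ 1000 = 9.945 g
manganese sulfate monohydrate: 51 µmol/L × 169.02 g/mol × 3.14 L ÷ 1000 = 27.067 mg
nickel chloride hexahydrate: 3.13 mg/L × 3.14 L = 9.828 mg
cyanocobalamin: 0.38 mg/L × 3.14 L = 1.193 mg
trehalose: 28.8 g/L × 3.14 L = 90.432 g

nicotinic acid 27.060 mg; sodium bicarbonate 9.945 g; manganese sulfate monohydrate 27.067 mg; nickel chloride hexahydrate 9.828 mg; cyanocobalamin 1.193 mg; trehalose 90.432 g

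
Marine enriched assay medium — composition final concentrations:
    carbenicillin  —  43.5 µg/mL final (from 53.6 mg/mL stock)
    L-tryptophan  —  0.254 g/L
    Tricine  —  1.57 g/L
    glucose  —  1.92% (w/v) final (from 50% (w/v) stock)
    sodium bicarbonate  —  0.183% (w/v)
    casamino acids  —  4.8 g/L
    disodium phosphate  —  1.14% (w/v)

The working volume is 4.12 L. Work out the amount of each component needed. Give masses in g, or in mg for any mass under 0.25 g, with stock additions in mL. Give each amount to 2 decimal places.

Scale factor relative to 1 L: 4.12.
carbenicillin: dilute stock: 43.5 µg/mL × 4120 mL ÷ 53600 µg/mL = 3.34 mL
L-tryptophan: 0.254 g/L × 4.12 L = 1.05 g
Tricine: 1.57 g/L × 4.12 L = 6.47 g
glucose: C1V1 = C2V2 → 1.92% ÷ 50% × 4120 mL = 158.21 mL
sodium bicarbonate: 0.183% w/v = 1.83 g/L → 1.83 × 4.12 L = 7.54 g
casamino acids: 4.8 g/L × 4.12 L = 19.78 g
disodium phosphate: 1.14% w/v = 11.4 g/L → 11.4 × 4.12 L = 46.97 g

carbenicillin 3.34 mL; L-tryptophan 1.05 g; Tricine 6.47 g; glucose 158.21 mL; sodium bicarbonate 7.54 g; casamino acids 19.78 g; disodium phosphate 46.97 g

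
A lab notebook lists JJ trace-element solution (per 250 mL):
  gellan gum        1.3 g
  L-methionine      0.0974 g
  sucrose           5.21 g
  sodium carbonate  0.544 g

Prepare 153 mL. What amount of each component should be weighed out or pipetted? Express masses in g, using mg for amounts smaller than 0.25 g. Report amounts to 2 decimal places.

gellan gum 0.80 g; L-methionine 59.61 mg; sucrose 3.19 g; sodium carbonate 0.33 g

Scale factor = 153 mL / 250 mL = 0.612.
gellan gum: 1.3 g × (153 mL / 250 mL) = 0.80 g
L-methionine: 0.0974 g × (153 mL / 250 mL) = 0.0596088 g = 59.61 mg
sucrose: 5.21 g × (153 mL / 250 mL) = 3.19 g
sodium carbonate: 0.544 g × (153 mL / 250 mL) = 0.33 g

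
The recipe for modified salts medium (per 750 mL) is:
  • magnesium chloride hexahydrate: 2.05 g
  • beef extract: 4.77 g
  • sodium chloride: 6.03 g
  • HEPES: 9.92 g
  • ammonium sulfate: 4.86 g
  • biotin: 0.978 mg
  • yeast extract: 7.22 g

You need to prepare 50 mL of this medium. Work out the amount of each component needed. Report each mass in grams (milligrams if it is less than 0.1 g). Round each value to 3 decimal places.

Ratio of target to recipe volume: 50 / 750 = 0.0666667.
magnesium chloride hexahydrate: 2.05 g × (50 mL / 750 mL) = 0.137 g
beef extract: 4.77 g × (50 mL / 750 mL) = 0.318 g
sodium chloride: 6.03 g × (50 mL / 750 mL) = 0.402 g
HEPES: 9.92 g × (50 mL / 750 mL) = 0.661 g
ammonium sulfate: 4.86 g × (50 mL / 750 mL) = 0.324 g
biotin: 0.978 mg × (50 mL / 750 mL) = 0.065 mg
yeast extract: 7.22 g × (50 mL / 750 mL) = 0.481 g

magnesium chloride hexahydrate 0.137 g; beef extract 0.318 g; sodium chloride 0.402 g; HEPES 0.661 g; ammonium sulfate 0.324 g; biotin 0.065 mg; yeast extract 0.481 g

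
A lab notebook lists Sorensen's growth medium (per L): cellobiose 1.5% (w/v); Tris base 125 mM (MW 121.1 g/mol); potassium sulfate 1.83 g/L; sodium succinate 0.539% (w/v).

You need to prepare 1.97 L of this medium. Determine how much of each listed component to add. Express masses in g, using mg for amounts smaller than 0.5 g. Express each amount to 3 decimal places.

cellobiose 29.550 g; Tris base 29.821 g; potassium sulfate 3.605 g; sodium succinate 10.618 g

Working volume: 1.97 L.
cellobiose: 1.5% w/v = 15 g/L → 15 × 1.97 L = 29.550 g
Tris base: 125 mmol/L × 121.1 g/mol × 1.97 L ÷ 1000 = 29.821 g
potassium sulfate: 1.83 g/L × 1.97 L = 3.605 g
sodium succinate: 0.539 g per 100 mL × 1970 mL ÷ 100 = 10.618 g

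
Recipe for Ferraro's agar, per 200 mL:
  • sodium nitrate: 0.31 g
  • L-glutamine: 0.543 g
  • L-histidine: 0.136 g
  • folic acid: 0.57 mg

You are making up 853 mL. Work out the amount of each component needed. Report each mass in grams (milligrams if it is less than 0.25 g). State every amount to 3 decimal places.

sodium nitrate 1.322 g; L-glutamine 2.316 g; L-histidine 0.580 g; folic acid 2.431 mg

Ratio of target to recipe volume: 853 / 200 = 4.265.
sodium nitrate: 0.31 g × (853 mL / 200 mL) = 1.322 g
L-glutamine: 0.543 g × (853 mL / 200 mL) = 2.316 g
L-histidine: 0.136 g × (853 mL / 200 mL) = 0.580 g
folic acid: 0.57 mg × (853 mL / 200 mL) = 2.431 mg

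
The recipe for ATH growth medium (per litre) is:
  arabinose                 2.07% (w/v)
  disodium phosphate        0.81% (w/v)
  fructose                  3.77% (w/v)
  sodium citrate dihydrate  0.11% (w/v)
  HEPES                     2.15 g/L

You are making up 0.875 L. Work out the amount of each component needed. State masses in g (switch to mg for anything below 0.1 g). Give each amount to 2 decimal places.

arabinose 18.11 g; disodium phosphate 7.09 g; fructose 32.99 g; sodium citrate dihydrate 0.96 g; HEPES 1.88 g

Scale factor relative to 1 L: 0.875.
arabinose: 2.07% w/v = 20.7 g/L → 20.7 × 0.875 L = 18.11 g
disodium phosphate: 0.81 g per 100 mL × 875 mL ÷ 100 = 7.09 g
fructose: 3.77% w/v = 37.7 g/L → 37.7 × 0.875 L = 32.99 g
sodium citrate dihydrate: 0.11 g per 100 mL × 875 mL ÷ 100 = 0.96 g
HEPES: 2.15 g/L × 0.875 L = 1.88 g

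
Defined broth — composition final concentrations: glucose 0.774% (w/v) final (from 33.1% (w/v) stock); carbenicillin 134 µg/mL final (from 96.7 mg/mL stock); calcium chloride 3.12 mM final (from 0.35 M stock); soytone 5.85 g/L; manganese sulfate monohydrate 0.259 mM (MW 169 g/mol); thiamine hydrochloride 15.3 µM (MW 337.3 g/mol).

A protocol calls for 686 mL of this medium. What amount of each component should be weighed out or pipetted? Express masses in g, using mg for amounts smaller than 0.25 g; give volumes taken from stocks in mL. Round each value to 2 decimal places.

glucose 16.04 mL; carbenicillin 0.95 mL; calcium chloride 6.12 mL; soytone 4.01 g; manganese sulfate monohydrate 30.03 mg; thiamine hydrochloride 3.54 mg

Target volume = 686 mL = 0.686 L.
glucose: C1V1 = C2V2 → 0.774% ÷ 33.1% × 686 mL = 16.04 mL
carbenicillin: dilute stock: 134 µg/mL × 686 mL ÷ 96700 µg/mL = 0.95 mL
calcium chloride: dilute stock: 3.12 mM × 686 mL ÷ 350 mM = 6.12 mL
soytone: 5.85 g/L × 0.686 L = 4.01 g
manganese sulfate monohydrate: 0.259 mmol/L × 169 mg/mmol × 0.686 L = 30.03 mg
thiamine hydrochloride: 15.3 µmol/L × 337.3 g/mol × 0.686 L ÷ 1000 = 3.54 mg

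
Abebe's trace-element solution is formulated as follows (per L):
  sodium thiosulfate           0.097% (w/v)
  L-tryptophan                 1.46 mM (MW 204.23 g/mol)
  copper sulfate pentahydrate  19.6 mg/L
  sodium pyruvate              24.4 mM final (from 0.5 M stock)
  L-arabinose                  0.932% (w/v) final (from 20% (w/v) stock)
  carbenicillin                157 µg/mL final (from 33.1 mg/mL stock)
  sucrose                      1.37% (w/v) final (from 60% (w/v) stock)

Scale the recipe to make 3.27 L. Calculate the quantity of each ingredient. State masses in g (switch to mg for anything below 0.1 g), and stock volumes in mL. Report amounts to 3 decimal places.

sodium thiosulfate 3.172 g; L-tryptophan 0.975 g; copper sulfate pentahydrate 64.092 mg; sodium pyruvate 159.576 mL; L-arabinose 152.382 mL; carbenicillin 15.510 mL; sucrose 74.665 mL

Scale factor relative to 1 L: 3.27.
sodium thiosulfate: 0.097 g per 100 mL × 3270 mL ÷ 100 = 3.172 g
L-tryptophan: 1.46 mmol/L × 204.23 g/mol × 3.27 L ÷ 1000 = 0.975 g
copper sulfate pentahydrate: 19.6 mg/L × 3.27 L = 64.092 mg
sodium pyruvate: V = C2·V2/C1 = 24.4 mM × 3270 mL ÷ 500 mM = 159.576 mL
L-arabinose: dilute stock: 0.932% ÷ 20% × 3270 mL = 152.382 mL
carbenicillin: C1V1 = C2V2 → 157 µg/mL × 3270 mL ÷ 33100 µg/mL = 15.510 mL
sucrose: V = C2·V2/C1 = 1.37% ÷ 60% × 3270 mL = 74.665 mL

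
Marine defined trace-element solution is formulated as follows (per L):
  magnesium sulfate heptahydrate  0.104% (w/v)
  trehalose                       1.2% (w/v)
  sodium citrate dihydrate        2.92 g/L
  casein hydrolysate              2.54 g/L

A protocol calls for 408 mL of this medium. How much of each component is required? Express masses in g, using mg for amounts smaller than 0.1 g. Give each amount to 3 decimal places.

Scale factor relative to 1 L: 0.408.
magnesium sulfate heptahydrate: 0.104% w/v = 1.04 g/L → 1.04 × 0.408 L = 0.424 g
trehalose: 1.2 g per 100 mL × 408 mL ÷ 100 = 4.896 g
sodium citrate dihydrate: 2.92 g/L × 0.408 L = 1.191 g
casein hydrolysate: 2.54 g/L × 0.408 L = 1.036 g

magnesium sulfate heptahydrate 0.424 g; trehalose 4.896 g; sodium citrate dihydrate 1.191 g; casein hydrolysate 1.036 g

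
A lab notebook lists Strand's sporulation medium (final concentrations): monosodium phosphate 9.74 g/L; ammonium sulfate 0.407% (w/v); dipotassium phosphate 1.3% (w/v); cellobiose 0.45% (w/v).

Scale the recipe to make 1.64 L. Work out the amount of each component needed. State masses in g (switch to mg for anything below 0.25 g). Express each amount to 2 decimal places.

monosodium phosphate 15.97 g; ammonium sulfate 6.67 g; dipotassium phosphate 21.32 g; cellobiose 7.38 g

Scale factor relative to 1 L: 1.64.
monosodium phosphate: 9.74 g/L × 1.64 L = 15.97 g
ammonium sulfate: 0.407 g per 100 mL × 1640 mL ÷ 100 = 6.67 g
dipotassium phosphate: 1.3% w/v = 13 g/L → 13 × 1.64 L = 21.32 g
cellobiose: 0.45 g per 100 mL × 1640 mL ÷ 100 = 7.38 g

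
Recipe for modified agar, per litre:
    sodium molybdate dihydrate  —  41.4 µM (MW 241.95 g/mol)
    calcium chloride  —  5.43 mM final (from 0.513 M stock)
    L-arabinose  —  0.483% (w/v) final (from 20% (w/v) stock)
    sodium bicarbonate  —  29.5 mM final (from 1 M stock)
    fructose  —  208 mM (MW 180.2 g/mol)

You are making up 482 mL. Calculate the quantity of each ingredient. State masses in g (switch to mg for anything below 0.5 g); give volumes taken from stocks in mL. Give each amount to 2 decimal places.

Working volume: 482 mL = 0.482 L.
sodium molybdate dihydrate: 41.4 µmol/L × 241.95 g/mol × 0.482 L ÷ 1000 = 4.83 mg
calcium chloride: dilute stock: 5.43 mM × 482 mL ÷ 513 mM = 5.10 mL
L-arabinose: V = C2·V2/C1 = 0.483% ÷ 20% × 482 mL = 11.64 mL
sodium bicarbonate: C1V1 = C2V2 → 29.5 mM × 482 mL ÷ 1000 mM = 14.22 mL
fructose: 208 mmol/L × 180.2 g/mol × 0.482 L ÷ 1000 = 18.07 g

sodium molybdate dihydrate 4.83 mg; calcium chloride 5.10 mL; L-arabinose 11.64 mL; sodium bicarbonate 14.22 mL; fructose 18.07 g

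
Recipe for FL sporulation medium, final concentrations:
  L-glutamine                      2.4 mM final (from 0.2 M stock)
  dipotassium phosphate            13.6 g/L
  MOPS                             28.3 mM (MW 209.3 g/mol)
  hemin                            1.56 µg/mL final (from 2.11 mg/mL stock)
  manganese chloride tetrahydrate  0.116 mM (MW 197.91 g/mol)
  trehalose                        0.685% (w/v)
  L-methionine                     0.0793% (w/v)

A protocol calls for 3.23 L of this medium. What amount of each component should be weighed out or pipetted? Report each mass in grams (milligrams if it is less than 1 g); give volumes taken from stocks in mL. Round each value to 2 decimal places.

Working volume: 3.23 L.
L-glutamine: dilute stock: 2.4 mM × 3230 mL ÷ 200 mM = 38.76 mL
dipotassium phosphate: 13.6 g/L × 3.23 L = 43.93 g
MOPS: 28.3 mmol/L × 209.3 g/mol × 3.23 L ÷ 1000 = 19.13 g
hemin: V = C2·V2/C1 = 1.56 µg/mL × 3230 mL ÷ 2110 µg/mL = 2.39 mL
manganese chloride tetrahydrate: 0.116 mmol/L × 197.91 mg/mmol × 3.23 L = 74.15 mg
trehalose: 0.685 g per 100 mL × 3230 mL ÷ 100 = 22.13 g
L-methionine: 0.0793% w/v = 0.793 g/L → 0.793 × 3.23 L = 2.56 g

L-glutamine 38.76 mL; dipotassium phosphate 43.93 g; MOPS 19.13 g; hemin 2.39 mL; manganese chloride tetrahydrate 74.15 mg; trehalose 22.13 g; L-methionine 2.56 g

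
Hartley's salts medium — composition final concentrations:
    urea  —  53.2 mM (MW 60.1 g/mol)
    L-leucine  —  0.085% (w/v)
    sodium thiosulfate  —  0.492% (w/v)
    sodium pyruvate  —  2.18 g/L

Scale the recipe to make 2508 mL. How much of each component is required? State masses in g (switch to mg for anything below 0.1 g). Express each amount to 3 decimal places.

Target volume = 2508 mL = 2.508 L.
urea: 53.2 mmol/L × 60.1 g/mol × 2.508 L ÷ 1000 = 8.019 g
L-leucine: 0.085 g per 100 mL × 2508 mL ÷ 100 = 2.132 g
sodium thiosulfate: 0.492% w/v = 4.92 g/L → 4.92 × 2.508 L = 12.339 g
sodium pyruvate: 2.18 g/L × 2.508 L = 5.467 g

urea 8.019 g; L-leucine 2.132 g; sodium thiosulfate 12.339 g; sodium pyruvate 5.467 g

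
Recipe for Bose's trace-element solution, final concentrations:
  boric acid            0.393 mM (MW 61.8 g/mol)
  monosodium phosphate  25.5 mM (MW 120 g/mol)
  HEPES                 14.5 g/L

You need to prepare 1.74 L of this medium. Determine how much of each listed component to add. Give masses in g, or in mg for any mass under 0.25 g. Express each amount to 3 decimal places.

Scale factor relative to 1 L: 1.74.
boric acid: 0.393 mmol/L × 61.8 mg/mmol × 1.74 L = 42.260 mg
monosodium phosphate: 25.5 mmol/L × 120 g/mol × 1.74 L ÷ 1000 = 5.324 g
HEPES: 14.5 g/L × 1.74 L = 25.230 g

boric acid 42.260 mg; monosodium phosphate 5.324 g; HEPES 25.230 g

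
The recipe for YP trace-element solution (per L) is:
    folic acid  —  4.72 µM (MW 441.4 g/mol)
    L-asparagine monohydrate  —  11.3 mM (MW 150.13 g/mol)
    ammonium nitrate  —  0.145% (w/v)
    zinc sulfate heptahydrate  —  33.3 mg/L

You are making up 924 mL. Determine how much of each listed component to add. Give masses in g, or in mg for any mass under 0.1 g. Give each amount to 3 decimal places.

folic acid 1.925 mg; L-asparagine monohydrate 1.568 g; ammonium nitrate 1.340 g; zinc sulfate heptahydrate 30.769 mg

Target volume = 924 mL = 0.924 L.
folic acid: 4.72 µmol/L × 441.4 g/mol × 0.924 L ÷ 1000 = 1.925 mg
L-asparagine monohydrate: 11.3 mmol/L × 150.13 g/mol × 0.924 L ÷ 1000 = 1.568 g
ammonium nitrate: 0.145% w/v = 1.45 g/L → 1.45 × 0.924 L = 1.340 g
zinc sulfate heptahydrate: 33.3 mg/L × 0.924 L = 30.769 mg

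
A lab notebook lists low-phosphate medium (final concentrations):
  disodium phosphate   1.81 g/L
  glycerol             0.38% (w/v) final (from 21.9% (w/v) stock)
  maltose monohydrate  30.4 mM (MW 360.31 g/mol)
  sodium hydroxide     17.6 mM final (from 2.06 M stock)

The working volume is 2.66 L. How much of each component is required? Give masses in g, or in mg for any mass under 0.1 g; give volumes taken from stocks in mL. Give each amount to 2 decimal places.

Working volume: 2.66 L.
disodium phosphate: 1.81 g/L × 2.66 L = 4.81 g
glycerol: C1V1 = C2V2 → 0.38% ÷ 21.9% × 2660 mL = 46.16 mL
maltose monohydrate: 30.4 mmol/L × 360.31 g/mol × 2.66 L ÷ 1000 = 29.14 g
sodium hydroxide: V = C2·V2/C1 = 17.6 mM × 2660 mL ÷ 2060 mM = 22.73 mL

disodium phosphate 4.81 g; glycerol 46.16 mL; maltose monohydrate 29.14 g; sodium hydroxide 22.73 mL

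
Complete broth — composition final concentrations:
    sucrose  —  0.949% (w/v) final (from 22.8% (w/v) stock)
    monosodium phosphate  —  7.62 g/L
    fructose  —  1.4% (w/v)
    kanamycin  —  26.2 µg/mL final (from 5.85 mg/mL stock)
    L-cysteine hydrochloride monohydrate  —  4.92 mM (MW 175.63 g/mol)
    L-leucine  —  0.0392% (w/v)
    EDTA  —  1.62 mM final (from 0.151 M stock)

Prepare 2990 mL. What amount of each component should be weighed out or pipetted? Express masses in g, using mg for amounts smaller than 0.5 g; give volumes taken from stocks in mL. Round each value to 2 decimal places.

Target volume = 2990 mL = 2.99 L.
sucrose: C1V1 = C2V2 → 0.949% ÷ 22.8% × 2990 mL = 124.45 mL
monosodium phosphate: 7.62 g/L × 2.99 L = 22.78 g
fructose: 1.4 g per 100 mL × 2990 mL ÷ 100 = 41.86 g
kanamycin: C1V1 = C2V2 → 26.2 µg/mL × 2990 mL ÷ 5850 µg/mL = 13.39 mL
L-cysteine hydrochloride monohydrate: 4.92 mmol/L × 175.63 g/mol × 2.99 L ÷ 1000 = 2.58 g
L-leucine: 0.0392 g per 100 mL × 2990 mL ÷ 100 = 1.17 g
EDTA: dilute stock: 1.62 mM × 2990 mL ÷ 151 mM = 32.08 mL

sucrose 124.45 mL; monosodium phosphate 22.78 g; fructose 41.86 g; kanamycin 13.39 mL; L-cysteine hydrochloride monohydrate 2.58 g; L-leucine 1.17 g; EDTA 32.08 mL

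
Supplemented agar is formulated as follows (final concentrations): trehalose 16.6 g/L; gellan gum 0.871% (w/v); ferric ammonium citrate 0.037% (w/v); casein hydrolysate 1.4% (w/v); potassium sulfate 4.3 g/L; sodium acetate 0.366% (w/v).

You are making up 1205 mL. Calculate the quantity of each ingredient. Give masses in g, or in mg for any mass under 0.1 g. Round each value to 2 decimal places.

Working volume: 1205 mL = 1.205 L.
trehalose: 16.6 g/L × 1.205 L = 20.00 g
gellan gum: 0.871 g per 100 mL × 1205 mL ÷ 100 = 10.50 g
ferric ammonium citrate: 0.037% w/v = 0.37 g/L → 0.37 × 1.205 L = 0.45 g
casein hydrolysate: 1.4 g per 100 mL × 1205 mL ÷ 100 = 16.87 g
potassium sulfate: 4.3 g/L × 1.205 L = 5.18 g
sodium acetate: 0.366% w/v = 3.66 g/L → 3.66 × 1.205 L = 4.41 g

trehalose 20.00 g; gellan gum 10.50 g; ferric ammonium citrate 0.45 g; casein hydrolysate 16.87 g; potassium sulfate 5.18 g; sodium acetate 4.41 g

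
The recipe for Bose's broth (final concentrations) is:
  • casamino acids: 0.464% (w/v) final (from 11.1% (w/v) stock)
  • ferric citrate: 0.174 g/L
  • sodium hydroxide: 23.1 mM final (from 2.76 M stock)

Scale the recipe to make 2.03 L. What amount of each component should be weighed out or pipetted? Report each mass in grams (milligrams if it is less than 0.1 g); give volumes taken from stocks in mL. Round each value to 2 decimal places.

casamino acids 84.86 mL; ferric citrate 0.35 g; sodium hydroxide 16.99 mL

Scale factor relative to 1 L: 2.03.
casamino acids: C1V1 = C2V2 → 0.464% ÷ 11.1% × 2030 mL = 84.86 mL
ferric citrate: 0.174 g/L × 2.03 L = 0.35 g
sodium hydroxide: dilute stock: 23.1 mM × 2030 mL ÷ 2760 mM = 16.99 mL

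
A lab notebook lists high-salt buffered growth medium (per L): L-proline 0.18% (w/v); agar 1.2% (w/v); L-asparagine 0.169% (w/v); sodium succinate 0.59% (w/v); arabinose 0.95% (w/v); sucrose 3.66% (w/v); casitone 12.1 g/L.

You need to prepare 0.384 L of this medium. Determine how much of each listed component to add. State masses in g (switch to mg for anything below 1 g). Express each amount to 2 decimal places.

Scale factor relative to 1 L: 0.384.
L-proline: 0.18 g per 100 mL × 384 mL ÷ 100 = 0.6912 g = 691.20 mg
agar: 1.2% w/v = 12 g/L → 12 × 0.384 L = 4.61 g
L-asparagine: 0.169 g per 100 mL × 384 mL ÷ 100 = 0.64896 g = 648.96 mg
sodium succinate: 0.59 g per 100 mL × 384 mL ÷ 100 = 2.27 g
arabinose: 0.95% w/v = 9.5 g/L → 9.5 × 0.384 L = 3.65 g
sucrose: 3.66 g per 100 mL × 384 mL ÷ 100 = 14.05 g
casitone: 12.1 g/L × 0.384 L = 4.65 g

L-proline 691.20 mg; agar 4.61 g; L-asparagine 648.96 mg; sodium succinate 2.27 g; arabinose 3.65 g; sucrose 14.05 g; casitone 4.65 g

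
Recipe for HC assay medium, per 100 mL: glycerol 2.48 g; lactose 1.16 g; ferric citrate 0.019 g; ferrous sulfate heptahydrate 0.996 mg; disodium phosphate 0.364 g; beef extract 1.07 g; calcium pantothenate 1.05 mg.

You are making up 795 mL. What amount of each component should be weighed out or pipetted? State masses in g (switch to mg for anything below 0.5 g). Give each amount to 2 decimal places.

Scale factor = 795 mL / 100 mL = 7.95.
glycerol: 2.48 g × (795 mL / 100 mL) = 19.72 g
lactose: 1.16 g × (795 mL / 100 mL) = 9.22 g
ferric citrate: 0.019 g × (795 mL / 100 mL) = 0.15105 g = 151.05 mg
ferrous sulfate heptahydrate: 0.996 mg × (795 mL / 100 mL) = 7.92 mg
disodium phosphate: 0.364 g × (795 mL / 100 mL) = 2.89 g
beef extract: 1.07 g × (795 mL / 100 mL) = 8.51 g
calcium pantothenate: 1.05 mg × (795 mL / 100 mL) = 8.35 mg

glycerol 19.72 g; lactose 9.22 g; ferric citrate 151.05 mg; ferrous sulfate heptahydrate 7.92 mg; disodium phosphate 2.89 g; beef extract 8.51 g; calcium pantothenate 8.35 mg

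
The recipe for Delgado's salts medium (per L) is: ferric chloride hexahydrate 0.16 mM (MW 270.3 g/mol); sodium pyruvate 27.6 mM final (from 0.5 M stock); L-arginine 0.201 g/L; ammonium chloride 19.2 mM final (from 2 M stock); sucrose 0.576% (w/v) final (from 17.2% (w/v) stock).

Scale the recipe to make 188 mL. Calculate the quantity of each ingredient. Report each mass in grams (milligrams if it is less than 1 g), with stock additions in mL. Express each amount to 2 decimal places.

Target volume = 188 mL = 0.188 L.
ferric chloride hexahydrate: 0.16 mmol/L × 270.3 mg/mmol × 0.188 L = 8.13 mg
sodium pyruvate: dilute stock: 27.6 mM × 188 mL ÷ 500 mM = 10.38 mL
L-arginine: 0.201 g/L × 0.188 L = 0.037788 g = 37.79 mg
ammonium chloride: V = C2·V2/C1 = 19.2 mM × 188 mL ÷ 2000 mM = 1.80 mL
sucrose: C1V1 = C2V2 → 0.576% ÷ 17.2% × 188 mL = 6.30 mL

ferric chloride hexahydrate 8.13 mg; sodium pyruvate 10.38 mL; L-arginine 37.79 mg; ammonium chloride 1.80 mL; sucrose 6.30 mL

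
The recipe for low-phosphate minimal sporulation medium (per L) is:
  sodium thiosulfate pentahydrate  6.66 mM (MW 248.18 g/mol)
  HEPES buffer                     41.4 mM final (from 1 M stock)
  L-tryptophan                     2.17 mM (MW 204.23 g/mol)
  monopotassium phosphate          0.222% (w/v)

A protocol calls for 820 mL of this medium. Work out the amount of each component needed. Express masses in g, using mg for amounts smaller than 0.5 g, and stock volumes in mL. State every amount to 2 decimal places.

sodium thiosulfate pentahydrate 1.36 g; HEPES buffer 33.95 mL; L-tryptophan 363.41 mg; monopotassium phosphate 1.82 g

Working volume: 820 mL = 0.82 L.
sodium thiosulfate pentahydrate: 6.66 mmol/L × 248.18 g/mol × 0.82 L ÷ 1000 = 1.36 g
HEPES buffer: V = C2·V2/C1 = 41.4 mM × 820 mL ÷ 1000 mM = 33.95 mL
L-tryptophan: 2.17 mmol/L × 204.23 mg/mmol × 0.82 L = 363.41 mg
monopotassium phosphate: 0.222% w/v = 2.22 g/L → 2.22 × 0.82 L = 1.82 g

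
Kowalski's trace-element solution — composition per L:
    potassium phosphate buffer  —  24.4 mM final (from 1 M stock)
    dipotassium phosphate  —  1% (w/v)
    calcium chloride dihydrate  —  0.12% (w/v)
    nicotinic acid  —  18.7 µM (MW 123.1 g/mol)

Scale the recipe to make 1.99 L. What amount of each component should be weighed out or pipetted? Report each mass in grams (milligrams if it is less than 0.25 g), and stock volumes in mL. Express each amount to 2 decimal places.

Scale factor relative to 1 L: 1.99.
potassium phosphate buffer: C1V1 = C2V2 → 24.4 mM × 1990 mL ÷ 1000 mM = 48.56 mL
dipotassium phosphate: 1% w/v = 10 g/L → 10 × 1.99 L = 19.90 g
calcium chloride dihydrate: 0.12 g per 100 mL × 1990 mL ÷ 100 = 2.39 g
nicotinic acid: 18.7 µmol/L × 123.1 g/mol × 1.99 L ÷ 1000 = 4.58 mg

potassium phosphate buffer 48.56 mL; dipotassium phosphate 19.90 g; calcium chloride dihydrate 2.39 g; nicotinic acid 4.58 mg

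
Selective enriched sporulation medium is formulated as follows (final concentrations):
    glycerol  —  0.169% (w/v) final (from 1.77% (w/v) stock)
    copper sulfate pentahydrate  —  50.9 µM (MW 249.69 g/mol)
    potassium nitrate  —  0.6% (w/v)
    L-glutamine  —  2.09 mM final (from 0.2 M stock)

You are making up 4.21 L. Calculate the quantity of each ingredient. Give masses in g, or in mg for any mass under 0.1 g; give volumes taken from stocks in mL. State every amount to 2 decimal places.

Scale factor relative to 1 L: 4.21.
glycerol: dilute stock: 0.169% ÷ 1.77% × 4210 mL = 401.97 mL
copper sulfate pentahydrate: 50.9 µmol/L × 249.69 g/mol × 4.21 L ÷ 1000 = 53.51 mg
potassium nitrate: 0.6% w/v = 6 g/L → 6 × 4.21 L = 25.26 g
L-glutamine: V = C2·V2/C1 = 2.09 mM × 4210 mL ÷ 200 mM = 43.99 mL

glycerol 401.97 mL; copper sulfate pentahydrate 53.51 mg; potassium nitrate 25.26 g; L-glutamine 43.99 mL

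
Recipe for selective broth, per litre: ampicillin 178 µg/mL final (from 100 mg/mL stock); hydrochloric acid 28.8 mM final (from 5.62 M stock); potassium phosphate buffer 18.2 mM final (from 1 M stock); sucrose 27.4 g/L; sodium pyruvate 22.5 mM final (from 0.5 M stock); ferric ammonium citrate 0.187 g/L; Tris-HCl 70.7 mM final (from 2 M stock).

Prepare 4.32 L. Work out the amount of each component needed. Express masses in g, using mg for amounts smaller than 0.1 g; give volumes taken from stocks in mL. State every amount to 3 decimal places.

ampicillin 7.690 mL; hydrochloric acid 22.138 mL; potassium phosphate buffer 78.624 mL; sucrose 118.368 g; sodium pyruvate 194.400 mL; ferric ammonium citrate 0.808 g; Tris-HCl 152.712 mL

Scale factor relative to 1 L: 4.32.
ampicillin: V = C2·V2/C1 = 178 µg/mL × 4320 mL ÷ 100000 µg/mL = 7.690 mL
hydrochloric acid: dilute stock: 28.8 mM × 4320 mL ÷ 5620 mM = 22.138 mL
potassium phosphate buffer: C1V1 = C2V2 → 18.2 mM × 4320 mL ÷ 1000 mM = 78.624 mL
sucrose: 27.4 g/L × 4.32 L = 118.368 g
sodium pyruvate: V = C2·V2/C1 = 22.5 mM × 4320 mL ÷ 500 mM = 194.400 mL
ferric ammonium citrate: 0.187 g/L × 4.32 L = 0.808 g
Tris-HCl: V = C2·V2/C1 = 70.7 mM × 4320 mL ÷ 2000 mM = 152.712 mL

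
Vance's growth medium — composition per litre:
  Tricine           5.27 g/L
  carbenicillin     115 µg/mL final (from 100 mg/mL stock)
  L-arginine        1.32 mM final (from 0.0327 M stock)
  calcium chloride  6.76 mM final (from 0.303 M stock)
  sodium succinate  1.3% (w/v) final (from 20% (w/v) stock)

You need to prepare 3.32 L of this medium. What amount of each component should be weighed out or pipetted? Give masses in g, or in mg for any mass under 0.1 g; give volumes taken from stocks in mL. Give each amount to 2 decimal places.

Scale factor relative to 1 L: 3.32.
Tricine: 5.27 g/L × 3.32 L = 17.50 g
carbenicillin: V = C2·V2/C1 = 115 µg/mL × 3320 mL ÷ 100000 µg/mL = 3.82 mL
L-arginine: V = C2·V2/C1 = 1.32 mM × 3320 mL ÷ 32.7 mM = 134.02 mL
calcium chloride: dilute stock: 6.76 mM × 3320 mL ÷ 303 mM = 74.07 mL
sodium succinate: dilute stock: 1.3% ÷ 20% × 3320 mL = 215.80 mL

Tricine 17.50 g; carbenicillin 3.82 mL; L-arginine 134.02 mL; calcium chloride 74.07 mL; sodium succinate 215.80 mL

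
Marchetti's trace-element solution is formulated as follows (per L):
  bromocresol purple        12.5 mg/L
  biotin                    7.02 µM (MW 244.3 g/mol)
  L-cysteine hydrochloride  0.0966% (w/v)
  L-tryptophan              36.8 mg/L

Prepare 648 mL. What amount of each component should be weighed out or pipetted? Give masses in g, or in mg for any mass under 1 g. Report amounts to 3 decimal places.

bromocresol purple 8.100 mg; biotin 1.111 mg; L-cysteine hydrochloride 625.968 mg; L-tryptophan 23.846 mg

Scale factor relative to 1 L: 0.648.
bromocresol purple: 12.5 mg/L × 0.648 L = 8.100 mg
biotin: 7.02 µmol/L × 244.3 g/mol × 0.648 L ÷ 1000 = 1.111 mg
L-cysteine hydrochloride: 0.0966% w/v = 0.966 g/L → 0.966 × 0.648 L = 0.625968 g = 625.968 mg
L-tryptophan: 36.8 mg/L × 0.648 L = 23.846 mg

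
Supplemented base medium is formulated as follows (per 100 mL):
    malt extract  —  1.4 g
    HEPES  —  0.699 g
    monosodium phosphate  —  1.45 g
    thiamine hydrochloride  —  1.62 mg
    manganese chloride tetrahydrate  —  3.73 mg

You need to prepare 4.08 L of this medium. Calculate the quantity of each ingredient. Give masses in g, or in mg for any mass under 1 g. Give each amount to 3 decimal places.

Scale factor = 4080 mL / 100 mL = 40.8.
malt extract: 1.4 g × (4080 mL / 100 mL) = 57.120 g
HEPES: 0.699 g × (4080 mL / 100 mL) = 28.519 g
monosodium phosphate: 1.45 g × (4080 mL / 100 mL) = 59.160 g
thiamine hydrochloride: 1.62 mg × (4080 mL / 100 mL) = 66.096 mg
manganese chloride tetrahydrate: 3.73 mg × (4080 mL / 100 mL) = 152.184 mg

malt extract 57.120 g; HEPES 28.519 g; monosodium phosphate 59.160 g; thiamine hydrochloride 66.096 mg; manganese chloride tetrahydrate 152.184 mg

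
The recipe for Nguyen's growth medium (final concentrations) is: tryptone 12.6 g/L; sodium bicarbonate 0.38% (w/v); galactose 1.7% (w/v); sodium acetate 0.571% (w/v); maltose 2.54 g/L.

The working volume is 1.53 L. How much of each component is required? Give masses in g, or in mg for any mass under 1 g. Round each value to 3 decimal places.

tryptone 19.278 g; sodium bicarbonate 5.814 g; galactose 26.010 g; sodium acetate 8.736 g; maltose 3.886 g

Working volume: 1.53 L.
tryptone: 12.6 g/L × 1.53 L = 19.278 g
sodium bicarbonate: 0.38% w/v = 3.8 g/L → 3.8 × 1.53 L = 5.814 g
galactose: 1.7% w/v = 17 g/L → 17 × 1.53 L = 26.010 g
sodium acetate: 0.571 g per 100 mL × 1530 mL ÷ 100 = 8.736 g
maltose: 2.54 g/L × 1.53 L = 3.886 g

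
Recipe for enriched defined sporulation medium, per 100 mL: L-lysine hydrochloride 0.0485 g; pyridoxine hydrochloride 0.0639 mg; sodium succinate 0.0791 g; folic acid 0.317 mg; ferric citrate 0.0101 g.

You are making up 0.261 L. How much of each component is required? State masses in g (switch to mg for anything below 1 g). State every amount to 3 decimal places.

L-lysine hydrochloride 126.585 mg; pyridoxine hydrochloride 0.167 mg; sodium succinate 206.451 mg; folic acid 0.827 mg; ferric citrate 26.361 mg

Ratio of target to recipe volume: 261 / 100 = 2.61.
L-lysine hydrochloride: 0.0485 g × (261 mL / 100 mL) = 0.126585 g = 126.585 mg
pyridoxine hydrochloride: 0.0639 mg × (261 mL / 100 mL) = 0.167 mg
sodium succinate: 0.0791 g × (261 mL / 100 mL) = 0.206451 g = 206.451 mg
folic acid: 0.317 mg × (261 mL / 100 mL) = 0.827 mg
ferric citrate: 0.0101 g × (261 mL / 100 mL) = 0.026361 g = 26.361 mg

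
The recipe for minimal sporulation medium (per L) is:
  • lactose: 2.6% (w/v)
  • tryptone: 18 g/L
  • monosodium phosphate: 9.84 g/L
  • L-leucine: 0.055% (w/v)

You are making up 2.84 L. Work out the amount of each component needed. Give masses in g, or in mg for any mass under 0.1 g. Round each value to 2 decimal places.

Scale factor relative to 1 L: 2.84.
lactose: 2.6% w/v = 26 g/L → 26 × 2.84 L = 73.84 g
tryptone: 18 g/L × 2.84 L = 51.12 g
monosodium phosphate: 9.84 g/L × 2.84 L = 27.95 g
L-leucine: 0.055 g per 100 mL × 2840 mL ÷ 100 = 1.56 g

lactose 73.84 g; tryptone 51.12 g; monosodium phosphate 27.95 g; L-leucine 1.56 g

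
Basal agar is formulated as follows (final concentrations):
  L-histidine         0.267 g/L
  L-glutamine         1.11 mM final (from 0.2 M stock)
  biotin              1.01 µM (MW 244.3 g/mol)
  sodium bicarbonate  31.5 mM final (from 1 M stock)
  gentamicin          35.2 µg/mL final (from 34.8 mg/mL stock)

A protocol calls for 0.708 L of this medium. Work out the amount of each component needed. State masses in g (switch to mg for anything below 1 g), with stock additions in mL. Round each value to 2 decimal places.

L-histidine 189.04 mg; L-glutamine 3.93 mL; biotin 0.17 mg; sodium bicarbonate 22.30 mL; gentamicin 0.72 mL

Working volume: 0.708 L.
L-histidine: 0.267 g/L × 0.708 L = 0.189036 g = 189.04 mg
L-glutamine: dilute stock: 1.11 mM × 708 mL ÷ 200 mM = 3.93 mL
biotin: 1.01 µmol/L × 244.3 g/mol × 0.708 L ÷ 1000 = 0.17 mg
sodium bicarbonate: C1V1 = C2V2 → 31.5 mM × 708 mL ÷ 1000 mM = 22.30 mL
gentamicin: dilute stock: 35.2 µg/mL × 708 mL ÷ 34800 µg/mL = 0.72 mL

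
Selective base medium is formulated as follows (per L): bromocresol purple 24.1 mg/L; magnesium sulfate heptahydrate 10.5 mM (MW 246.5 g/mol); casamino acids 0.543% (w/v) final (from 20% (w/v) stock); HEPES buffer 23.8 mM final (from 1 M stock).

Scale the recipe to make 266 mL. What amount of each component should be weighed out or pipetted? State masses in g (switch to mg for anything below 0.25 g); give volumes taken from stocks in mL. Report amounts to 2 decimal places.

bromocresol purple 6.41 mg; magnesium sulfate heptahydrate 0.69 g; casamino acids 7.22 mL; HEPES buffer 6.33 mL

Target volume = 266 mL = 0.266 L.
bromocresol purple: 24.1 mg/L × 0.266 L = 6.41 mg
magnesium sulfate heptahydrate: 10.5 mmol/L × 246.5 g/mol × 0.266 L ÷ 1000 = 0.69 g
casamino acids: C1V1 = C2V2 → 0.543% ÷ 20% × 266 mL = 7.22 mL
HEPES buffer: V = C2·V2/C1 = 23.8 mM × 266 mL ÷ 1000 mM = 6.33 mL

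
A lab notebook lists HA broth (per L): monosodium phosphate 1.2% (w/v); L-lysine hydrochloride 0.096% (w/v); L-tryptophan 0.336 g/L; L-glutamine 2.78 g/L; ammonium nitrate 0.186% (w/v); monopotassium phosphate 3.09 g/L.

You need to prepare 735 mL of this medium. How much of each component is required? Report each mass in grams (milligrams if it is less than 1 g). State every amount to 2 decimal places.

monosodium phosphate 8.82 g; L-lysine hydrochloride 705.60 mg; L-tryptophan 246.96 mg; L-glutamine 2.04 g; ammonium nitrate 1.37 g; monopotassium phosphate 2.27 g

Working volume: 735 mL = 0.735 L.
monosodium phosphate: 1.2% w/v = 12 g/L → 12 × 0.735 L = 8.82 g
L-lysine hydrochloride: 0.096% w/v = 0.96 g/L → 0.96 × 0.735 L = 0.7056 g = 705.60 mg
L-tryptophan: 0.336 g/L × 0.735 L = 0.24696 g = 246.96 mg
L-glutamine: 2.78 g/L × 0.735 L = 2.04 g
ammonium nitrate: 0.186% w/v = 1.86 g/L → 1.86 × 0.735 L = 1.37 g
monopotassium phosphate: 3.09 g/L × 0.735 L = 2.27 g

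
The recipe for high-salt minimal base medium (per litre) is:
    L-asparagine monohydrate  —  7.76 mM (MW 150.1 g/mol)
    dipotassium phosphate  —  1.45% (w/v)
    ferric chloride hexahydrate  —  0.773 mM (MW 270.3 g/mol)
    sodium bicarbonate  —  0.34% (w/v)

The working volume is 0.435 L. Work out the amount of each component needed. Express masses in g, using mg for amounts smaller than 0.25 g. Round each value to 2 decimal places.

L-asparagine monohydrate 0.51 g; dipotassium phosphate 6.31 g; ferric chloride hexahydrate 90.89 mg; sodium bicarbonate 1.48 g

Scale factor relative to 1 L: 0.435.
L-asparagine monohydrate: 7.76 mmol/L × 150.1 g/mol × 0.435 L ÷ 1000 = 0.51 g
dipotassium phosphate: 1.45 g per 100 mL × 435 mL ÷ 100 = 6.31 g
ferric chloride hexahydrate: 0.773 mmol/L × 270.3 mg/mmol × 0.435 L = 90.89 mg
sodium bicarbonate: 0.34% w/v = 3.4 g/L → 3.4 × 0.435 L = 1.48 g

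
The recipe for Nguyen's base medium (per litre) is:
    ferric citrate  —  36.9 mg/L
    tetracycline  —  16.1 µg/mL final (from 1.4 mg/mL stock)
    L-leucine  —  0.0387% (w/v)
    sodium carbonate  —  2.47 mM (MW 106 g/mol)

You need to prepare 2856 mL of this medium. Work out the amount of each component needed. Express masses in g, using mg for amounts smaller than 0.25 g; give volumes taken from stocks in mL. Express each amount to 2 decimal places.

ferric citrate 105.39 mg; tetracycline 32.84 mL; L-leucine 1.11 g; sodium carbonate 0.75 g

Working volume: 2856 mL = 2.856 L.
ferric citrate: 36.9 mg/L × 2.856 L = 105.39 mg
tetracycline: C1V1 = C2V2 → 16.1 µg/mL × 2856 mL ÷ 1400 µg/mL = 32.84 mL
L-leucine: 0.0387 g per 100 mL × 2856 mL ÷ 100 = 1.11 g
sodium carbonate: 2.47 mmol/L × 106 g/mol × 2.856 L ÷ 1000 = 0.75 g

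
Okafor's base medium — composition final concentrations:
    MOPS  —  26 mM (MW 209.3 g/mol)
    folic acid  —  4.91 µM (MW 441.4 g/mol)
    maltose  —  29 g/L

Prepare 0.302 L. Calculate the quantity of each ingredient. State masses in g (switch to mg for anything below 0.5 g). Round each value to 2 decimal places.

MOPS 1.64 g; folic acid 0.65 mg; maltose 8.76 g

Scale factor relative to 1 L: 0.302.
MOPS: 26 mmol/L × 209.3 g/mol × 0.302 L ÷ 1000 = 1.64 g
folic acid: 4.91 µmol/L × 441.4 g/mol × 0.302 L ÷ 1000 = 0.65 mg
maltose: 29 g/L × 0.302 L = 8.76 g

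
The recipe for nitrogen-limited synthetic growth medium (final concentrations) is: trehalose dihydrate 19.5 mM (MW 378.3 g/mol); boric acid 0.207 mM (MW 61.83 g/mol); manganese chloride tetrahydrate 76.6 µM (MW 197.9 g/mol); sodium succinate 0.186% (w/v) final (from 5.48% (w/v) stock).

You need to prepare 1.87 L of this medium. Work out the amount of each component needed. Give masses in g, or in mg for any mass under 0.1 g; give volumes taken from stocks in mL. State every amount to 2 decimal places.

trehalose dihydrate 13.79 g; boric acid 23.93 mg; manganese chloride tetrahydrate 28.35 mg; sodium succinate 63.47 mL

Working volume: 1.87 L.
trehalose dihydrate: 19.5 mmol/L × 378.3 g/mol × 1.87 L ÷ 1000 = 13.79 g
boric acid: 0.207 mmol/L × 61.83 mg/mmol × 1.87 L = 23.93 mg
manganese chloride tetrahydrate: 76.6 µmol/L × 197.9 g/mol × 1.87 L ÷ 1000 = 28.35 mg
sodium succinate: dilute stock: 0.186% ÷ 5.48% × 1870 mL = 63.47 mL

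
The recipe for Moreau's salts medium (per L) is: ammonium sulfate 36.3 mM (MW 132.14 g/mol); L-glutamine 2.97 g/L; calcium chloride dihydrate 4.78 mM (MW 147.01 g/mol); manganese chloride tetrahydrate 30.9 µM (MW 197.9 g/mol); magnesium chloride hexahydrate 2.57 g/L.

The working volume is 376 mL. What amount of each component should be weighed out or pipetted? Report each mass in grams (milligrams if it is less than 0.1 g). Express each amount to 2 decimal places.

Target volume = 376 mL = 0.376 L.
ammonium sulfate: 36.3 mmol/L × 132.14 g/mol × 0.376 L ÷ 1000 = 1.80 g
L-glutamine: 2.97 g/L × 0.376 L = 1.12 g
calcium chloride dihydrate: 4.78 mmol/L × 147.01 g/mol × 0.376 L ÷ 1000 = 0.26 g
manganese chloride tetrahydrate: 30.9 µmol/L × 197.9 g/mol × 0.376 L ÷ 1000 = 2.30 mg
magnesium chloride hexahydrate: 2.57 g/L × 0.376 L = 0.97 g

ammonium sulfate 1.80 g; L-glutamine 1.12 g; calcium chloride dihydrate 0.26 g; manganese chloride tetrahydrate 2.30 mg; magnesium chloride hexahydrate 0.97 g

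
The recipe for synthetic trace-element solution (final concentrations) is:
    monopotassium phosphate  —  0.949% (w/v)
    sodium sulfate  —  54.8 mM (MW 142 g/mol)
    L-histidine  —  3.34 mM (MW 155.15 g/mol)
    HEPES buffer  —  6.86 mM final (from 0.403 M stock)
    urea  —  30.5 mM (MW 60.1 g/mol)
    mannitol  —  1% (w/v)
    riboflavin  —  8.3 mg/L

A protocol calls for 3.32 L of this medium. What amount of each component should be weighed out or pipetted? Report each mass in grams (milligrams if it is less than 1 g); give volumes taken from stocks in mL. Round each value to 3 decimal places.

Working volume: 3.32 L.
monopotassium phosphate: 0.949 g per 100 mL × 3320 mL ÷ 100 = 31.507 g
sodium sulfate: 54.8 mmol/L × 142 g/mol × 3.32 L ÷ 1000 = 25.835 g
L-histidine: 3.34 mmol/L × 155.15 g/mol × 3.32 L ÷ 1000 = 1.720 g
HEPES buffer: C1V1 = C2V2 → 6.86 mM × 3320 mL ÷ 403 mM = 56.514 mL
urea: 30.5 mmol/L × 60.1 g/mol × 3.32 L ÷ 1000 = 6.086 g
mannitol: 1 g per 100 mL × 3320 mL ÷ 100 = 33.200 g
riboflavin: 8.3 mg/L × 3.32 L = 27.556 mg

monopotassium phosphate 31.507 g; sodium sulfate 25.835 g; L-histidine 1.720 g; HEPES buffer 56.514 mL; urea 6.086 g; mannitol 33.200 g; riboflavin 27.556 mg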